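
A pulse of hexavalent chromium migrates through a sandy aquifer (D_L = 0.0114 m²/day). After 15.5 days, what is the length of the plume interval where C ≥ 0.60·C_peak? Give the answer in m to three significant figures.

The plume is Gaussian with σ = √(2Dt) = √(2 × 0.0114 × 15.5) = 0.5945 m.
C/C_peak = exp(−Δx²/(2σ²)) = 0.60 ⇒ Δx = σ·√(−2 ln 0.60) = 0.5945 × 1.011 = 0.6010 m.
Width = 2Δx = 1.20 m.

1.20 m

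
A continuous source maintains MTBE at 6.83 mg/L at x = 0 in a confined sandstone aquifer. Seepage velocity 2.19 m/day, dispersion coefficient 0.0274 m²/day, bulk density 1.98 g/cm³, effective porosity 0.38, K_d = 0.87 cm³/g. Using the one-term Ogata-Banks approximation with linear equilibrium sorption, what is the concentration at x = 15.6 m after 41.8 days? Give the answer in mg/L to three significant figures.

6.34 mg/L

Retardation factor R = 1 + ρ_b·K_d/n = 1 + 1.98 × 0.87/0.38 = 5.533.
Sorption retards both mechanisms: v_R = v/R = 0.3958 m/day, D_R = D/R = 0.004952 m²/day.
v_R·t = 0.3958 × 41.8 = 16.54444 m; 2√(D_R t) = 0.9099 m; argument = (15.6 − 16.54444)/0.9099 = -1.038.
C = C₀ × ½·erfc(-1.038) = 6.83 × 0.9289 = 6.34 mg/L.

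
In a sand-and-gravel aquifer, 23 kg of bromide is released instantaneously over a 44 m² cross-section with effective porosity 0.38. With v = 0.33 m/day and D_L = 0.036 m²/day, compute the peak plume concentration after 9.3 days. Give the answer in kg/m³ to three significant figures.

0.671 kg/m³

The peak of an instantaneous 1D plume sits at x = vt; there the Gaussian factor is 1 and C_max = M/(n_e·A·√(4πDt)), where n_e·A is the pore area the mass is dissolved in.
√(4πDt) = √(4π × 0.036 × 9.3) = 2.051 m, so C_max = 23/(0.38 × 44 × 2.051) = 0.671 kg/m³.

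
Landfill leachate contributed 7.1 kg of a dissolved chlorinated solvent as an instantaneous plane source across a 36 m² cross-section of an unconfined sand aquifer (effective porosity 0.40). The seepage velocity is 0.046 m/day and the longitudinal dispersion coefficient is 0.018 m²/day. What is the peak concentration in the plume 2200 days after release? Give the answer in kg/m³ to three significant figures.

0.0221 kg/m³

The peak of an instantaneous 1D plume sits at x = vt; there the Gaussian factor is 1 and C_max = M/(n_e·A·√(4πDt)), where n_e·A is the pore area the mass is dissolved in.
√(4πDt) = √(4π × 0.018 × 2200) = 22.31 m, so C_max = 7.1/(0.40 × 36 × 22.31) = 0.0221 kg/m³.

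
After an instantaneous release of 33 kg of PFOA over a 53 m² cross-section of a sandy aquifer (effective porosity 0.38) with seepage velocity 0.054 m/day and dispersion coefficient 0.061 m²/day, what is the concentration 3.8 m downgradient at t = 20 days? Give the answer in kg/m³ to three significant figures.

For an instantaneous plane source, C(x,t) = M/(n_e·A·√(4πDt)) · exp(−(x−vt)²/(4Dt)), with n_e·A the pore (flow) area.
Plume center vt = 0.054 × 20 = 1.08 m, so the well at 3.8 m is 2.72 m downgradient of the peak.
√(4πDt) = 3.915 m, giving peak height M/(n_e·A·√(4πDt)) = 33/(0.38 × 53 × 3.915) = 0.4185 kg/m³.
(x−vt)²/(4Dt) = (2.72)²/(4 × 0.061 × 20) = 1.516; exp(−1.516) = 0.2196.
C = 0.4185 × 0.2196 = 0.0919 kg/m³.

0.0919 kg/m³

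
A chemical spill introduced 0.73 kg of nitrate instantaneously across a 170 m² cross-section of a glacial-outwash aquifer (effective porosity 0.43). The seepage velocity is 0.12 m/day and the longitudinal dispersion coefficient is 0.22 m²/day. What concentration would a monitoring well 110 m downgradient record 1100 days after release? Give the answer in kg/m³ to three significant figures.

For an instantaneous plane source, C(x,t) = M/(n_e·A·√(4πDt)) · exp(−(x−vt)²/(4Dt)), with n_e·A the pore (flow) area.
Plume center vt = 0.12 × 1100 = 132 m, so the well at 110 m is 22 m upgradient of the peak.
√(4πDt) = 55.15 m, giving peak height M/(n_e·A·√(4πDt)) = 0.73/(0.43 × 170 × 55.15) = 0.0001811 kg/m³.
(x−vt)²/(4Dt) = (-22)²/(4 × 0.22 × 1100) = 0.5000; exp(−0.5000) = 0.6065.
C = 0.0001811 × 0.6065 = 0.000110 kg/m³.

0.000110 kg/m³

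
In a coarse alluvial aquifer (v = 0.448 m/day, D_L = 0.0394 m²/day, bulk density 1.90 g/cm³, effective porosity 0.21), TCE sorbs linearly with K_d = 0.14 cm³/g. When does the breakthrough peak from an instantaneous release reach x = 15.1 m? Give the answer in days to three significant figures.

76.0 days

Retardation factor R = 1 + ρ_b·K_d/n = 1 + 1.90 × 0.14/0.21 = 2.267.
Sorption retards both mechanisms: v_R = v/R = 0.1976 m/day, D_R = D/R = 0.01738 m²/day.
Peak time from v_R²t² + 2D_R t − x² = 0: t = (√(D_R² + v_R²x²) − D_R)/v_R².
√(D_R² + v_R²x²) = √(0.01738² + 0.1976² × 15.1²) = 2.984; v_R² = 0.03905.
t = (2.984 − 0.01738)/0.03905 = 76.0 days.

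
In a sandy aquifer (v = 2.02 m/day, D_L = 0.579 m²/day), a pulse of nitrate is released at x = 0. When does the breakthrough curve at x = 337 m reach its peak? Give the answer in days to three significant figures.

For the 1D instantaneous-source solution, setting ∂C/∂t = 0 at fixed x gives v²t² + 2Dt − x² = 0, so t = (√(D² + v²x²) − D)/v².
√(D² + v²x²) = √(0.579² + 2.02² × 337²) = 680.7; v² = 4.0804.
t = (680.7 − 0.579)/4.0804 = 167 days (vs. the pure-advection estimate x/v = 167 d).

167 days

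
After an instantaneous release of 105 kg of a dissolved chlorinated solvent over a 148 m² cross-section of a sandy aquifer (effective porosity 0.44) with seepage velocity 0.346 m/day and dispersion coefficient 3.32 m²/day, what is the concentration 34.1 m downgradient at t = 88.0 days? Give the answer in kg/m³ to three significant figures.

0.0263 kg/m³

For an instantaneous plane source, C(x,t) = M/(n_e·A·√(4πDt)) · exp(−(x−vt)²/(4Dt)), with n_e·A the pore (flow) area.
Plume center vt = 0.346 × 88.0 = 30.448 m, so the well at 34.1 m is 3.652 m downgradient of the peak.
√(4πDt) = 60.59 m, giving peak height M/(n_e·A·√(4πDt)) = 105/(0.44 × 148 × 60.59) = 0.02661 kg/m³.
(x−vt)²/(4Dt) = (3.652)²/(4 × 3.32 × 88.0) = 0.01141; exp(−0.01141) = 0.9887.
C = 0.02661 × 0.9887 = 0.0263 kg/m³.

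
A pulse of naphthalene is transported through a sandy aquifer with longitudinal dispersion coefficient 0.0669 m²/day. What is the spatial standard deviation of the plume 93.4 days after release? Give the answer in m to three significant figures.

3.54 m

Dispersive spreading gives a Gaussian with σ² = 2Dt; advection only shifts the center.
σ = √(2 × 0.0669 × 93.4) = 3.54 m.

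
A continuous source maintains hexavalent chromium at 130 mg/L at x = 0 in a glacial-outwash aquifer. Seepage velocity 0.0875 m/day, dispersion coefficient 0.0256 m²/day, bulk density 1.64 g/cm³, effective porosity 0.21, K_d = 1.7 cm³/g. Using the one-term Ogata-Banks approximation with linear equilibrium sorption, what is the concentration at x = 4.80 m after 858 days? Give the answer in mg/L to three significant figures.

78.4 mg/L

Retardation factor R = 1 + ρ_b·K_d/n = 1 + 1.64 × 1.7/0.21 = 14.28.
Sorption retards both mechanisms: v_R = v/R = 0.006127 m/day, D_R = D/R = 0.001793 m²/day.
v_R·t = 0.006127 × 858 = 5.256966 m; 2√(D_R t) = 2.481 m; argument = (4.80 − 5.256966)/2.481 = -0.1842.
C = C₀ × ½·erfc(-0.1842) = 130 × 0.6028 = 78.4 mg/L.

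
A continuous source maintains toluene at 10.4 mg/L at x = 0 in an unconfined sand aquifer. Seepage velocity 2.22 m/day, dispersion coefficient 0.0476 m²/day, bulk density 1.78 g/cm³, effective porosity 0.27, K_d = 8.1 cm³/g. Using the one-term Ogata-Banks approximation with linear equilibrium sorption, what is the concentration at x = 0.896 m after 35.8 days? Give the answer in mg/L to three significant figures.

10.3 mg/L

Retardation factor R = 1 + ρ_b·K_d/n = 1 + 1.78 × 8.1/0.27 = 54.40.
Sorption retards both mechanisms: v_R = v/R = 0.04081 m/day, D_R = D/R = 0.0008750 m²/day.
v_R·t = 0.04081 × 35.8 = 1.460998 m; 2√(D_R t) = 0.3540 m; argument = (0.896 − 1.460998)/0.3540 = -1.596.
C = C₀ × ½·erfc(-1.596) = 10.4 × 0.9880 = 10.3 mg/L.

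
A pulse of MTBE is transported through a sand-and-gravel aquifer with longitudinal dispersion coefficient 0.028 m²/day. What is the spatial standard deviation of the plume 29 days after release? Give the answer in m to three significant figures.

Dispersive spreading gives a Gaussian with σ² = 2Dt; advection only shifts the center.
σ = √(2 × 0.028 × 29) = 1.27 m.

1.27 m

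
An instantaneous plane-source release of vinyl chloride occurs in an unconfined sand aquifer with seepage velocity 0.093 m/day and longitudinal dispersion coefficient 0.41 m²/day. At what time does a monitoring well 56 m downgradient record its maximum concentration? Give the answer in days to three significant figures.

For the 1D instantaneous-source solution, setting ∂C/∂t = 0 at fixed x gives v²t² + 2Dt − x² = 0, so t = (√(D² + v²x²) − D)/v².
√(D² + v²x²) = √(0.41² + 0.093² × 56²) = 5.224; v² = 0.008649.
t = (5.224 − 0.41)/0.008649 = 557 days (vs. the pure-advection estimate x/v = 602 d).

557 days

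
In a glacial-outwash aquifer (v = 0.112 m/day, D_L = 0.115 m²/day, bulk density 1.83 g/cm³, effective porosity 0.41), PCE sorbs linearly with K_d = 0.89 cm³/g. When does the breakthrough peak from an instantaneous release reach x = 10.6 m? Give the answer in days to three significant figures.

Retardation factor R = 1 + ρ_b·K_d/n = 1 + 1.83 × 0.89/0.41 = 4.972.
Sorption retards both mechanisms: v_R = v/R = 0.02253 m/day, D_R = D/R = 0.02313 m²/day.
Peak time from v_R²t² + 2D_R t − x² = 0: t = (√(D_R² + v_R²x²) − D_R)/v_R².
√(D_R² + v_R²x²) = √(0.02313² + 0.02253² × 10.6²) = 0.2399; v_R² = 0.0005076.
t = (0.2399 − 0.02313)/0.0005076 = 427 days.

427 days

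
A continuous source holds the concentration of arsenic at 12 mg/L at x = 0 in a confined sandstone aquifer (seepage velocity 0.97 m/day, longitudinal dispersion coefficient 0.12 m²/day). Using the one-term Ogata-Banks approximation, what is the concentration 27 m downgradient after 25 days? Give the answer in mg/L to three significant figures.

For a continuous step input, C/C₀ ≈ ½·erfc((x−vt)/(2√(Dt))).
vt = 0.97 × 25 = 24.25 m and 2√(Dt) = 2√(0.12 × 25) = 3.464 m.
Argument (x−vt)/(2√(Dt)) = (27 − 24.25)/3.464 = 0.7939; ½·erfc(0.7939) = 0.1308.
C = 12 × 0.1308 = 1.57 mg/L.

1.57 mg/L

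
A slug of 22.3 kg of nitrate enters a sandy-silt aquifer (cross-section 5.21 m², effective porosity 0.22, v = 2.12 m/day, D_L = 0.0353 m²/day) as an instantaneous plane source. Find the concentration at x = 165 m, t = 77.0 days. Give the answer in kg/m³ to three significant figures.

2.50 kg/m³

For an instantaneous plane source, C(x,t) = M/(n_e·A·√(4πDt)) · exp(−(x−vt)²/(4Dt)), with n_e·A the pore (flow) area.
Plume center vt = 2.12 × 77.0 = 163.24 m, so the well at 165 m is 1.76 m downgradient of the peak.
√(4πDt) = 5.844 m, giving peak height M/(n_e·A·√(4πDt)) = 22.3/(0.22 × 5.21 × 5.844) = 3.329 kg/m³.
(x−vt)²/(4Dt) = (1.76)²/(4 × 0.0353 × 77.0) = 0.2849; exp(−0.2849) = 0.7521.
C = 3.329 × 0.7521 = 2.50 kg/m³.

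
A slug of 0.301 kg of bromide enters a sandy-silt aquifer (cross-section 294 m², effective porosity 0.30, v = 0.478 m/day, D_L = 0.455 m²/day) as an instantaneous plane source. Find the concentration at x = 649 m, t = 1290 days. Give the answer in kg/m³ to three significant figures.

For an instantaneous plane source, C(x,t) = M/(n_e·A·√(4πDt)) · exp(−(x−vt)²/(4Dt)), with n_e·A the pore (flow) area.
Plume center vt = 0.478 × 1290 = 616.62 m, so the well at 649 m is 32.38 m downgradient of the peak.
√(4πDt) = 85.88 m, giving peak height M/(n_e·A·√(4πDt)) = 0.301/(0.30 × 294 × 85.88) = 3.974e-05 kg/m³.
(x−vt)²/(4Dt) = (32.38)²/(4 × 0.455 × 1290) = 0.4466; exp(−0.4466) = 0.6398.
C = 3.974e-05 × 0.6398 = 2.54e-05 kg/m³.

2.54e-05 kg/m³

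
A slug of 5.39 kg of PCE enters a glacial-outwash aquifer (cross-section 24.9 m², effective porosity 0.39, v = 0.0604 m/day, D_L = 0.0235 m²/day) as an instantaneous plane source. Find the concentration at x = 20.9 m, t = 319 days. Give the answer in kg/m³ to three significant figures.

For an instantaneous plane source, C(x,t) = M/(n_e·A·√(4πDt)) · exp(−(x−vt)²/(4Dt)), with n_e·A the pore (flow) area.
Plume center vt = 0.0604 × 319 = 19.2676 m, so the well at 20.9 m is 1.6324 m downgradient of the peak.
√(4πDt) = 9.706 m, giving peak height M/(n_e·A·√(4πDt)) = 5.39/(0.39 × 24.9 × 9.706) = 0.05719 kg/m³.
(x−vt)²/(4Dt) = (1.6324)²/(4 × 0.0235 × 319) = 0.08887; exp(−0.08887) = 0.9150.
C = 0.05719 × 0.9150 = 0.0523 kg/m³.

0.0523 kg/m³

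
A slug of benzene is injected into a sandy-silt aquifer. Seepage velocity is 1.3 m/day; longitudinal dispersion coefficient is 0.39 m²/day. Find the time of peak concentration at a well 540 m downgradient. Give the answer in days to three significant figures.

For the 1D instantaneous-source solution, setting ∂C/∂t = 0 at fixed x gives v²t² + 2Dt − x² = 0, so t = (√(D² + v²x²) − D)/v².
√(D² + v²x²) = √(0.39² + 1.3² × 540²) = 702.0; v² = 1.69.
t = (702.0 − 0.39)/1.69 = 415 days (vs. the pure-advection estimate x/v = 415 d).

415 days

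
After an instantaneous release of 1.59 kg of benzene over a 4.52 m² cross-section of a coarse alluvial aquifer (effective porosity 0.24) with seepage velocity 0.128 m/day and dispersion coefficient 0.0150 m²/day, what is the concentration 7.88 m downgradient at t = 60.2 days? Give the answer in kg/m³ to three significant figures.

0.431 kg/m³

For an instantaneous plane source, C(x,t) = M/(n_e·A·√(4πDt)) · exp(−(x−vt)²/(4Dt)), with n_e·A the pore (flow) area.
Plume center vt = 0.128 × 60.2 = 7.7056 m, so the well at 7.88 m is 0.1744 m downgradient of the peak.
√(4πDt) = 3.369 m, giving peak height M/(n_e·A·√(4πDt)) = 1.59/(0.24 × 4.52 × 3.369) = 0.4351 kg/m³.
(x−vt)²/(4Dt) = (0.1744)²/(4 × 0.0150 × 60.2) = 0.008421; exp(−0.008421) = 0.9916.
C = 0.4351 × 0.9916 = 0.431 kg/m³.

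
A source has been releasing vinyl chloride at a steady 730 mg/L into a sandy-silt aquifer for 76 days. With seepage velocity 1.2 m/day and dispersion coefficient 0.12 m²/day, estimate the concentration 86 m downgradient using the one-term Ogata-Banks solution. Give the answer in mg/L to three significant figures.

648 mg/L

For a continuous step input, C/C₀ ≈ ½·erfc((x−vt)/(2√(Dt))).
vt = 1.2 × 76 = 91.2 m and 2√(Dt) = 2√(0.12 × 76) = 6.040 m.
Argument (x−vt)/(2√(Dt)) = (86 − 91.2)/6.040 = -0.8609; ½·erfc(-0.8609) = 0.8883.
C = 730 × 0.8883 = 648 mg/L.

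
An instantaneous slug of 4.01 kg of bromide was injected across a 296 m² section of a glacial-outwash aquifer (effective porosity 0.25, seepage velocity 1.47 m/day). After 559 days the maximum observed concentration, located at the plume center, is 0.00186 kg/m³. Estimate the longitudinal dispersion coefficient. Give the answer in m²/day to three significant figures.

At the plume center C_max = M/(n_e·A·√(4πDt)), so D = M²/(4πt·(n_e·A·C_max)²).
n_e·A·C_max = 0.25 × 296 × 0.00186 = 0.1376 kg/m.
D = 4.01²/(4π × 559 × 0.1376²) = 0.121 m²/day.

0.121 m²/day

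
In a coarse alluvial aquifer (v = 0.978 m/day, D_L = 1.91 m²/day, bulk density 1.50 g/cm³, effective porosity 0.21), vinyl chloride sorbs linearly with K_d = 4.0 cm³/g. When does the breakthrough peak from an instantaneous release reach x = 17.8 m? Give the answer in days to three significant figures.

Retardation factor R = 1 + ρ_b·K_d/n = 1 + 1.50 × 4.0/0.21 = 29.57.
Sorption retards both mechanisms: v_R = v/R = 0.03307 m/day, D_R = D/R = 0.06459 m²/day.
Peak time from v_R²t² + 2D_R t − x² = 0: t = (√(D_R² + v_R²x²) − D_R)/v_R².
√(D_R² + v_R²x²) = √(0.06459² + 0.03307² × 17.8²) = 0.5922; v_R² = 0.001094.
t = (0.5922 − 0.06459)/0.001094 = 482 days.

482 days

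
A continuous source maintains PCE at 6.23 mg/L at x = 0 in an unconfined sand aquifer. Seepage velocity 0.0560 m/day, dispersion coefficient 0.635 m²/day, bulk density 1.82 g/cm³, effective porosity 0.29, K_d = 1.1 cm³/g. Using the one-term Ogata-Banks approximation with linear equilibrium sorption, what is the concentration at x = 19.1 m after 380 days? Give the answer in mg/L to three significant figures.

Retardation factor R = 1 + ρ_b·K_d/n = 1 + 1.82 × 1.1/0.29 = 7.903.
Sorption retards both mechanisms: v_R = v/R = 0.007086 m/day, D_R = D/R = 0.08035 m²/day.
v_R·t = 0.007086 × 380 = 2.69268 m; 2√(D_R t) = 11.05 m; argument = (19.1 − 2.69268)/11.05 = 1.485.
C = C₀ × ½·erfc(1.485) = 6.23 × 0.01786 = 0.111 mg/L.

0.111 mg/L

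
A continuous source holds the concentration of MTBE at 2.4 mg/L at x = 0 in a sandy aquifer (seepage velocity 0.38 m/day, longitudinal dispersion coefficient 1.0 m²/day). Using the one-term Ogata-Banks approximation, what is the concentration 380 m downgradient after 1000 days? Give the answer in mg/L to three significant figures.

For a continuous step input, C/C₀ ≈ ½·erfc((x−vt)/(2√(Dt))).
vt = 0.38 × 1000 = 380 m and 2√(Dt) = 2√(1.0 × 1000) = 63.25 m.
Argument (x−vt)/(2√(Dt)) = (380 − 380)/63.25 = 0; ½·erfc(0) = 0.5000.
C = 2.4 × 0.5000 = 1.20 mg/L.

1.20 mg/L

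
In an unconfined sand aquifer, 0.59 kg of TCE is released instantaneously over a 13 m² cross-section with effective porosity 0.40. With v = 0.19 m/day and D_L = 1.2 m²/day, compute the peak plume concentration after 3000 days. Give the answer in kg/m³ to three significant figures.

0.000533 kg/m³

The peak of an instantaneous 1D plume sits at x = vt; there the Gaussian factor is 1 and C_max = M/(n_e·A·√(4πDt)), where n_e·A is the pore area the mass is dissolved in.
√(4πDt) = √(4π × 1.2 × 3000) = 212.7 m, so C_max = 0.59/(0.40 × 13 × 212.7) = 0.000533 kg/m³.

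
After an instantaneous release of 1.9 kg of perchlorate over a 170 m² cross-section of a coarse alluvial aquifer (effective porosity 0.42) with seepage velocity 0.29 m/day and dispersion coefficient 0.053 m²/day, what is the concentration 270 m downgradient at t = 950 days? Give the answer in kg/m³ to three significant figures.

0.000910 kg/m³

For an instantaneous plane source, C(x,t) = M/(n_e·A·√(4πDt)) · exp(−(x−vt)²/(4Dt)), with n_e·A the pore (flow) area.
Plume center vt = 0.29 × 950 = 275.5 m, so the well at 270 m is 5.5 m upgradient of the peak.
√(4πDt) = 25.15 m, giving peak height M/(n_e·A·√(4πDt)) = 1.9/(0.42 × 170 × 25.15) = 0.001058 kg/m³.
(x−vt)²/(4Dt) = (-5.5)²/(4 × 0.053 × 950) = 0.1502; exp(−0.1502) = 0.8605.
C = 0.001058 × 0.8605 = 0.000910 kg/m³.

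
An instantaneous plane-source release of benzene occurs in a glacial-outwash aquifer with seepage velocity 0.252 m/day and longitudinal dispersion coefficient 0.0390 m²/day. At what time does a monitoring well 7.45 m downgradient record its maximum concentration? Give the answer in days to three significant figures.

For the 1D instantaneous-source solution, setting ∂C/∂t = 0 at fixed x gives v²t² + 2Dt − x² = 0, so t = (√(D² + v²x²) − D)/v².
√(D² + v²x²) = √(0.0390² + 0.252² × 7.45²) = 1.878; v² = 0.063504.
t = (1.878 − 0.0390)/0.063504 = 29.0 days (vs. the pure-advection estimate x/v = 29.6 d).

29.0 days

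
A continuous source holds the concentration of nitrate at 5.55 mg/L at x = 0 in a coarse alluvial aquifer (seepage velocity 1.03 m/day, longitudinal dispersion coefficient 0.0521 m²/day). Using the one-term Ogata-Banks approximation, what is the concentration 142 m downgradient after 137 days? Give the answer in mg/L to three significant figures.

For a continuous step input, C/C₀ ≈ ½·erfc((x−vt)/(2√(Dt))).
vt = 1.03 × 137 = 141.11 m and 2√(Dt) = 2√(0.0521 × 137) = 5.343 m.
Argument (x−vt)/(2√(Dt)) = (142 − 141.11)/5.343 = 0.1666; ½·erfc(0.1666) = 0.4069.
C = 5.55 × 0.4069 = 2.26 mg/L.

2.26 mg/L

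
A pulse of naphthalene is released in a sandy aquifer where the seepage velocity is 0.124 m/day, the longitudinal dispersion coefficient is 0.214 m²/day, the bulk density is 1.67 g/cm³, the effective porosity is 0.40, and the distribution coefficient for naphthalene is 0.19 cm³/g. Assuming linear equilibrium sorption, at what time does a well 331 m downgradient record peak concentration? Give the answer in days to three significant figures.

4760 days

Retardation factor R = 1 + ρ_b·K_d/n = 1 + 1.67 × 0.19/0.40 = 1.793.
Sorption retards both mechanisms: v_R = v/R = 0.06916 m/day, D_R = D/R = 0.1194 m²/day.
Peak time from v_R²t² + 2D_R t − x² = 0: t = (√(D_R² + v_R²x²) − D_R)/v_R².
√(D_R² + v_R²x²) = √(0.1194² + 0.06916² × 331²) = 22.89; v_R² = 0.004783.
t = (22.89 − 0.1194)/0.004783 = 4760 days.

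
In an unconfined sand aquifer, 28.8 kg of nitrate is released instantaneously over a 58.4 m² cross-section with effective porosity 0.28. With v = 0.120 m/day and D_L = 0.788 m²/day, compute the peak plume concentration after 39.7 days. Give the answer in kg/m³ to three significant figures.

0.0888 kg/m³

The peak of an instantaneous 1D plume sits at x = vt; there the Gaussian factor is 1 and C_max = M/(n_e·A·√(4πDt)), where n_e·A is the pore area the mass is dissolved in.
√(4πDt) = √(4π × 0.788 × 39.7) = 19.83 m, so C_max = 28.8/(0.28 × 58.4 × 19.83) = 0.0888 kg/m³.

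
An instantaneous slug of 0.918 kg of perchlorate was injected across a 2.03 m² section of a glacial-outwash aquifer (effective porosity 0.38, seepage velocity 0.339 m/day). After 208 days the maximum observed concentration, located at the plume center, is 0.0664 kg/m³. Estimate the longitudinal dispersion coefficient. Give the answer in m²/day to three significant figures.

At the plume center C_max = M/(n_e·A·√(4πDt)), so D = M²/(4πt·(n_e·A·C_max)²).
n_e·A·C_max = 0.38 × 2.03 × 0.0664 = 0.05122 kg/m.
D = 0.918²/(4π × 208 × 0.05122²) = 0.123 m²/day.

0.123 m²/day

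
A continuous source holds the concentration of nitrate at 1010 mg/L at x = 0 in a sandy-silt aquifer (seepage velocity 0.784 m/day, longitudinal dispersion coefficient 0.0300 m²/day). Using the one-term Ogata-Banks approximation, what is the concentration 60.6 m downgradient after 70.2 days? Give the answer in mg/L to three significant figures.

For a continuous step input, C/C₀ ≈ ½·erfc((x−vt)/(2√(Dt))).
vt = 0.784 × 70.2 = 55.0368 m and 2√(Dt) = 2√(0.0300 × 70.2) = 2.902 m.
Argument (x−vt)/(2√(Dt)) = (60.6 − 55.0368)/2.902 = 1.917; ½·erfc(1.917) = 0.003354.
C = 1010 × 0.003354 = 3.39 mg/L.

3.39 mg/L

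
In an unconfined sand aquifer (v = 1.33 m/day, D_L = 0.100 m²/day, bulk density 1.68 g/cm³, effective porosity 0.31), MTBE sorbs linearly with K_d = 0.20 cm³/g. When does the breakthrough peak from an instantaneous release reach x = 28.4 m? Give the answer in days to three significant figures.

44.4 days

Retardation factor R = 1 + ρ_b·K_d/n = 1 + 1.68 × 0.20/0.31 = 2.084.
Sorption retards both mechanisms: v_R = v/R = 0.6382 m/day, D_R = D/R = 0.04798 m²/day.
Peak time from v_R²t² + 2D_R t − x² = 0: t = (√(D_R² + v_R²x²) − D_R)/v_R².
√(D_R² + v_R²x²) = √(0.04798² + 0.6382² × 28.4²) = 18.12; v_R² = 0.4073.
t = (18.12 − 0.04798)/0.4073 = 44.4 days.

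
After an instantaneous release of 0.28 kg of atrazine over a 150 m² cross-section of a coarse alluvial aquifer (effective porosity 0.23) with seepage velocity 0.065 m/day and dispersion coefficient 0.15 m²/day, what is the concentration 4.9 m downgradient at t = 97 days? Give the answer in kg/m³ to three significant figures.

For an instantaneous plane source, C(x,t) = M/(n_e·A·√(4πDt)) · exp(−(x−vt)²/(4Dt)), with n_e·A the pore (flow) area.
Plume center vt = 0.065 × 97 = 6.305 m, so the well at 4.9 m is 1.405 m upgradient of the peak.
√(4πDt) = 13.52 m, giving peak height M/(n_e·A·√(4πDt)) = 0.28/(0.23 × 150 × 13.52) = 0.0006003 kg/m³.
(x−vt)²/(4Dt) = (-1.405)²/(4 × 0.15 × 97) = 0.03392; exp(−0.03392) = 0.9666.
C = 0.0006003 × 0.9666 = 0.000580 kg/m³.

0.000580 kg/m³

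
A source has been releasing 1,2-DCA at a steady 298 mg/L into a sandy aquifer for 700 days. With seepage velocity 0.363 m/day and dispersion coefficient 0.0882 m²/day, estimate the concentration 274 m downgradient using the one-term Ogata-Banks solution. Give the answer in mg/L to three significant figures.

10.9 mg/L

For a continuous step input, C/C₀ ≈ ½·erfc((x−vt)/(2√(Dt))).
vt = 0.363 × 700 = 254.1 m and 2√(Dt) = 2√(0.0882 × 700) = 15.71 m.
Argument (x−vt)/(2√(Dt)) = (274 − 254.1)/15.71 = 1.267; ½·erfc(1.267) = 0.03658.
C = 298 × 0.03658 = 10.9 mg/L.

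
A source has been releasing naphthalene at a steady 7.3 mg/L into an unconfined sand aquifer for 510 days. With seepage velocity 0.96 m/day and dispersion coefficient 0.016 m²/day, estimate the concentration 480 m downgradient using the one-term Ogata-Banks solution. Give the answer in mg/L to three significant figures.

For a continuous step input, C/C₀ ≈ ½·erfc((x−vt)/(2√(Dt))).
vt = 0.96 × 510 = 489.6 m and 2√(Dt) = 2√(0.016 × 510) = 5.713 m.
Argument (x−vt)/(2√(Dt)) = (480 − 489.6)/5.713 = -1.680; ½·erfc(-1.680) = 0.9912.
C = 7.3 × 0.9912 = 7.24 mg/L.

7.24 mg/L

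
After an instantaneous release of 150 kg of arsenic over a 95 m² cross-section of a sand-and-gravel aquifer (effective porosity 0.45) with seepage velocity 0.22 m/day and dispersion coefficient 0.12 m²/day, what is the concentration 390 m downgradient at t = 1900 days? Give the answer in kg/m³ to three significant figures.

For an instantaneous plane source, C(x,t) = M/(n_e·A·√(4πDt)) · exp(−(x−vt)²/(4Dt)), with n_e·A the pore (flow) area.
Plume center vt = 0.22 × 1900 = 418 m, so the well at 390 m is 28 m upgradient of the peak.
√(4πDt) = 53.53 m, giving peak height M/(n_e·A·√(4πDt)) = 150/(0.45 × 95 × 53.53) = 0.06555 kg/m³.
(x−vt)²/(4Dt) = (-28)²/(4 × 0.12 × 1900) = 0.8596; exp(−0.8596) = 0.4233.
C = 0.06555 × 0.4233 = 0.0277 kg/m³.

0.0277 kg/m³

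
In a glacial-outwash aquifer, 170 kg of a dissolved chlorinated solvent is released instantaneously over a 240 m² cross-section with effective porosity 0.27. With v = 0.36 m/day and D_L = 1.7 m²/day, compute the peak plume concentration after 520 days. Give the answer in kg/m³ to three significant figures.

0.0249 kg/m³

The peak of an instantaneous 1D plume sits at x = vt; there the Gaussian factor is 1 and C_max = M/(n_e·A·√(4πDt)), where n_e·A is the pore area the mass is dissolved in.
√(4πDt) = √(4π × 1.7 × 520) = 105.4 m, so C_max = 170/(0.27 × 240 × 105.4) = 0.0249 kg/m³.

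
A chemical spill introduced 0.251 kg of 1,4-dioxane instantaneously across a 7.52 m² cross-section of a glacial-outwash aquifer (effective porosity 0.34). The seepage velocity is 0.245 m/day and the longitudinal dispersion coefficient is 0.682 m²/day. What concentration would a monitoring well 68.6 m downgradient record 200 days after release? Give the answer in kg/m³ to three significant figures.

0.00117 kg/m³

For an instantaneous plane source, C(x,t) = M/(n_e·A·√(4πDt)) · exp(−(x−vt)²/(4Dt)), with n_e·A the pore (flow) area.
Plume center vt = 0.245 × 200 = 49 m, so the well at 68.6 m is 19.6 m downgradient of the peak.
√(4πDt) = 41.40 m, giving peak height M/(n_e·A·√(4πDt)) = 0.251/(0.34 × 7.52 × 41.40) = 0.002371 kg/m³.
(x−vt)²/(4Dt) = (19.6)²/(4 × 0.682 × 200) = 0.7041; exp(−0.7041) = 0.4946.
C = 0.002371 × 0.4946 = 0.00117 kg/m³.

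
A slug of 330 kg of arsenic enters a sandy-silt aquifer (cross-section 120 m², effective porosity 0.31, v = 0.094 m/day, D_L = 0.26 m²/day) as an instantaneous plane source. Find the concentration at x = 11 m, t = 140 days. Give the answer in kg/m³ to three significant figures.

0.402 kg/m³

For an instantaneous plane source, C(x,t) = M/(n_e·A·√(4πDt)) · exp(−(x−vt)²/(4Dt)), with n_e·A the pore (flow) area.
Plume center vt = 0.094 × 140 = 13.16 m, so the well at 11 m is 2.16 m upgradient of the peak.
√(4πDt) = 21.39 m, giving peak height M/(n_e·A·√(4πDt)) = 330/(0.31 × 120 × 21.39) = 0.4147 kg/m³.
(x−vt)²/(4Dt) = (-2.16)²/(4 × 0.26 × 140) = 0.03204; exp(−0.03204) = 0.9685.
C = 0.4147 × 0.9685 = 0.402 kg/m³.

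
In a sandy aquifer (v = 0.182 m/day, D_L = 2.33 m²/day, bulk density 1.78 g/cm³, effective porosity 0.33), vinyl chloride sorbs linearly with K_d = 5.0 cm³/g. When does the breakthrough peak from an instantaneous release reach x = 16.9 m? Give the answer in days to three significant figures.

1290 days

Retardation factor R = 1 + ρ_b·K_d/n = 1 + 1.78 × 5.0/0.33 = 27.97.
Sorption retards both mechanisms: v_R = v/R = 0.006507 m/day, D_R = D/R = 0.08330 m²/day.
Peak time from v_R²t² + 2D_R t − x² = 0: t = (√(D_R² + v_R²x²) − D_R)/v_R².
√(D_R² + v_R²x²) = √(0.08330² + 0.006507² × 16.9²) = 0.1380; v_R² = 4.234e-05.
t = (0.1380 − 0.08330)/4.234e-05 = 1290 days.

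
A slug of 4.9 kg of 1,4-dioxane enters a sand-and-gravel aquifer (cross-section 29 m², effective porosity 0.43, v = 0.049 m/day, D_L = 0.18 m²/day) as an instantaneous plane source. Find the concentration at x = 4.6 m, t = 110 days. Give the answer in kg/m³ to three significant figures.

For an instantaneous plane source, C(x,t) = M/(n_e·A·√(4πDt)) · exp(−(x−vt)²/(4Dt)), with n_e·A the pore (flow) area.
Plume center vt = 0.049 × 110 = 5.39 m, so the well at 4.6 m is 0.79 m upgradient of the peak.
√(4πDt) = 15.77 m, giving peak height M/(n_e·A·√(4πDt)) = 4.9/(0.43 × 29 × 15.77) = 0.02492 kg/m³.
(x−vt)²/(4Dt) = (-0.79)²/(4 × 0.18 × 110) = 0.007880; exp(−0.007880) = 0.9922.
C = 0.02492 × 0.9922 = 0.0247 kg/m³.

0.0247 kg/m³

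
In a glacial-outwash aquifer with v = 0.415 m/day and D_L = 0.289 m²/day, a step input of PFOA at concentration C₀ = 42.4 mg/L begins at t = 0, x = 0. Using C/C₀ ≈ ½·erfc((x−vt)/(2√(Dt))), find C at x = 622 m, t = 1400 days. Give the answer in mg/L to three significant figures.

For a continuous step input, C/C₀ ≈ ½·erfc((x−vt)/(2√(Dt))).
vt = 0.415 × 1400 = 581 m and 2√(Dt) = 2√(0.289 × 1400) = 40.23 m.
Argument (x−vt)/(2√(Dt)) = (622 − 581)/40.23 = 1.019; ½·erfc(1.019) = 0.07478.
C = 42.4 × 0.07478 = 3.17 mg/L.

3.17 mg/L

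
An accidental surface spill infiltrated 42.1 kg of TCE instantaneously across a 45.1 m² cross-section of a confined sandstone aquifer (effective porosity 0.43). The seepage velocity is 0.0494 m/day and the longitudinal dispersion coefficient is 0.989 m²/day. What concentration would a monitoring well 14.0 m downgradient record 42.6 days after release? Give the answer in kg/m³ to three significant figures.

For an instantaneous plane source, C(x,t) = M/(n_e·A·√(4πDt)) · exp(−(x−vt)²/(4Dt)), with n_e·A the pore (flow) area.
Plume center vt = 0.0494 × 42.6 = 2.10444 m, so the well at 14.0 m is 11.89556 m downgradient of the peak.
√(4πDt) = 23.01 m, giving peak height M/(n_e·A·√(4πDt)) = 42.1/(0.43 × 45.1 × 23.01) = 0.09435 kg/m³.
(x−vt)²/(4Dt) = (11.89556)²/(4 × 0.989 × 42.6) = 0.8397; exp(−0.8397) = 0.4318.
C = 0.09435 × 0.4318 = 0.0407 kg/m³.

0.0407 kg/m³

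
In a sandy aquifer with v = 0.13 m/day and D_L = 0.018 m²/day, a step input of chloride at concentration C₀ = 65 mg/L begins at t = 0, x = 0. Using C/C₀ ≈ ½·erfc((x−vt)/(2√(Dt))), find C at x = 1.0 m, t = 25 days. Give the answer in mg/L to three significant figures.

64.4 mg/L

For a continuous step input, C/C₀ ≈ ½·erfc((x−vt)/(2√(Dt))).
vt = 0.13 × 25 = 3.25 m and 2√(Dt) = 2√(0.018 × 25) = 1.342 m.
Argument (x−vt)/(2√(Dt)) = (1.0 − 3.25)/1.342 = -1.677; ½·erfc(-1.677) = 0.9911.
C = 65 × 0.9911 = 64.4 mg/L.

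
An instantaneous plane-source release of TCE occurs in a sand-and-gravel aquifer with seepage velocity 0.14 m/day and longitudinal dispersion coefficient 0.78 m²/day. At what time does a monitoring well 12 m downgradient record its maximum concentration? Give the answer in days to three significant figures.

For the 1D instantaneous-source solution, setting ∂C/∂t = 0 at fixed x gives v²t² + 2Dt − x² = 0, so t = (√(D² + v²x²) − D)/v².
√(D² + v²x²) = √(0.78² + 0.14² × 12²) = 1.852; v² = 0.0196.
t = (1.852 − 0.78)/0.0196 = 54.7 days (vs. the pure-advection estimate x/v = 85.7 d).

54.7 days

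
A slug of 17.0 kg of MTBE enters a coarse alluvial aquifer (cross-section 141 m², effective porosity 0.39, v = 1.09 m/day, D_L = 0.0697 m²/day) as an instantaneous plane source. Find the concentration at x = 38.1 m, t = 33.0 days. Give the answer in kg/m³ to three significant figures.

For an instantaneous plane source, C(x,t) = M/(n_e·A·√(4πDt)) · exp(−(x−vt)²/(4Dt)), with n_e·A the pore (flow) area.
Plume center vt = 1.09 × 33.0 = 35.97 m, so the well at 38.1 m is 2.13 m downgradient of the peak.
√(4πDt) = 5.376 m, giving peak height M/(n_e·A·√(4πDt)) = 17.0/(0.39 × 141 × 5.376) = 0.05751 kg/m³.
(x−vt)²/(4Dt) = (2.13)²/(4 × 0.0697 × 33.0) = 0.4931; exp(−0.4931) = 0.6107.
C = 0.05751 × 0.6107 = 0.0351 kg/m³.

0.0351 kg/m³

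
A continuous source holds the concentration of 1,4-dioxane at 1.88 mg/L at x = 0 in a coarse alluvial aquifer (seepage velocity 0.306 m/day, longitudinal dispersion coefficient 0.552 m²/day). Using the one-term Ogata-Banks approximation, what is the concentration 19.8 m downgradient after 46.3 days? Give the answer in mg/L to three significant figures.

For a continuous step input, C/C₀ ≈ ½·erfc((x−vt)/(2√(Dt))).
vt = 0.306 × 46.3 = 14.1678 m and 2√(Dt) = 2√(0.552 × 46.3) = 10.11 m.
Argument (x−vt)/(2√(Dt)) = (19.8 − 14.1678)/10.11 = 0.5571; ½·erfc(0.5571) = 0.2154.
C = 1.88 × 0.2154 = 0.405 mg/L.

0.405 mg/L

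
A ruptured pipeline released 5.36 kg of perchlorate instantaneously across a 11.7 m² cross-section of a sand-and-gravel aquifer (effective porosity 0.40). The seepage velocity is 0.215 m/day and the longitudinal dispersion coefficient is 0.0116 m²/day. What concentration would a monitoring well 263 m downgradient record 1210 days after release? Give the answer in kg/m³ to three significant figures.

0.0746 kg/m³

For an instantaneous plane source, C(x,t) = M/(n_e·A·√(4πDt)) · exp(−(x−vt)²/(4Dt)), with n_e·A the pore (flow) area.
Plume center vt = 0.215 × 1210 = 260.15 m, so the well at 263 m is 2.85 m downgradient of the peak.
√(4πDt) = 13.28 m, giving peak height M/(n_e·A·√(4πDt)) = 5.36/(0.40 × 11.7 × 13.28) = 0.08624 kg/m³.
(x−vt)²/(4Dt) = (2.85)²/(4 × 0.0116 × 1210) = 0.1447; exp(−0.1447) = 0.8653.
C = 0.08624 × 0.8653 = 0.0746 kg/m³.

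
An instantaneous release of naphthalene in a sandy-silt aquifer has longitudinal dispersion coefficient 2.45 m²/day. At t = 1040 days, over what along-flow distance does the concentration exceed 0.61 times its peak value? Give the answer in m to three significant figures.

142 m

The plume is Gaussian with σ = √(2Dt) = √(2 × 2.45 × 1040) = 71.39 m.
C/C_peak = exp(−Δx²/(2σ²)) = 0.61 ⇒ Δx = σ·√(−2 ln 0.61) = 71.39 × 0.9943 = 70.98 m.
Width = 2Δx = 142 m.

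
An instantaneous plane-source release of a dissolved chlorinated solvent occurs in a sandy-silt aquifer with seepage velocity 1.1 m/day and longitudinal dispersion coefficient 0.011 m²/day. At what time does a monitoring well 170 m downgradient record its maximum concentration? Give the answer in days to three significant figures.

For the 1D instantaneous-source solution, setting ∂C/∂t = 0 at fixed x gives v²t² + 2Dt − x² = 0, so t = (√(D² + v²x²) − D)/v².
√(D² + v²x²) = √(0.011² + 1.1² × 170²) = 187.0; v² = 1.21.
t = (187.0 − 0.011)/1.21 = 155 days (vs. the pure-advection estimate x/v = 155 d).

155 days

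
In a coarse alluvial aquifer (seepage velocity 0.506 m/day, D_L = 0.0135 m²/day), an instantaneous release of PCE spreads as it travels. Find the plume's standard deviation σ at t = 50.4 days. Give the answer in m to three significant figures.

Dispersive spreading gives a Gaussian with σ² = 2Dt; advection only shifts the center.
σ = √(2 × 0.0135 × 50.4) = 1.17 m.

1.17 m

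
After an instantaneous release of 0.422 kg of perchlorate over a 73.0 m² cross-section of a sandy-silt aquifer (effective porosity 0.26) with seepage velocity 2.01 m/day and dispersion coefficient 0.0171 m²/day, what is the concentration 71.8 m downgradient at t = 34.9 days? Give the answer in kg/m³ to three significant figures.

For an instantaneous plane source, C(x,t) = M/(n_e·A·√(4πDt)) · exp(−(x−vt)²/(4Dt)), with n_e·A the pore (flow) area.
Plume center vt = 2.01 × 34.9 = 70.149 m, so the well at 71.8 m is 1.651 m downgradient of the peak.
√(4πDt) = 2.739 m, giving peak height M/(n_e·A·√(4πDt)) = 0.422/(0.26 × 73.0 × 2.739) = 0.008118 kg/m³.
(x−vt)²/(4Dt) = (1.651)²/(4 × 0.0171 × 34.9) = 1.142; exp(−1.142) = 0.3192.
C = 0.008118 × 0.3192 = 0.00259 kg/m³.

0.00259 kg/m³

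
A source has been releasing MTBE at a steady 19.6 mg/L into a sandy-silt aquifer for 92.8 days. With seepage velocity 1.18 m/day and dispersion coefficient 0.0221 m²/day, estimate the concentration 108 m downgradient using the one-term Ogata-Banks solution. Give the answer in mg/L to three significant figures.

15.1 mg/L

For a continuous step input, C/C₀ ≈ ½·erfc((x−vt)/(2√(Dt))).
vt = 1.18 × 92.8 = 109.504 m and 2√(Dt) = 2√(0.0221 × 92.8) = 2.864 m.
Argument (x−vt)/(2√(Dt)) = (108 − 109.504)/2.864 = -0.5251; ½·erfc(-0.5251) = 0.7711.
C = 19.6 × 0.7711 = 15.1 mg/L.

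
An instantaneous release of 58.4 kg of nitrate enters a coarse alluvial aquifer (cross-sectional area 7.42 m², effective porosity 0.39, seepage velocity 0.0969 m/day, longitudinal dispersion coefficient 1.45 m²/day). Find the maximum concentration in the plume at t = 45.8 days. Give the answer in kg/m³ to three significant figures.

0.699 kg/m³

The peak of an instantaneous 1D plume sits at x = vt; there the Gaussian factor is 1 and C_max = M/(n_e·A·√(4πDt)), where n_e·A is the pore area the mass is dissolved in.
√(4πDt) = √(4π × 1.45 × 45.8) = 28.89 m, so C_max = 58.4/(0.39 × 7.42 × 28.89) = 0.699 kg/m³.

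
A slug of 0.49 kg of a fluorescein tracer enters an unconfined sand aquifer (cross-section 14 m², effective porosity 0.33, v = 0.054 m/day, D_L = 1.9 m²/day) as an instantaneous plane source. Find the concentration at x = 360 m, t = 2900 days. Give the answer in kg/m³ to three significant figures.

For an instantaneous plane source, C(x,t) = M/(n_e·A·√(4πDt)) · exp(−(x−vt)²/(4Dt)), with n_e·A the pore (flow) area.
Plume center vt = 0.054 × 2900 = 156.6 m, so the well at 360 m is 203.4 m downgradient of the peak.
√(4πDt) = 263.1 m, giving peak height M/(n_e·A·√(4πDt)) = 0.49/(0.33 × 14 × 263.1) = 0.0004031 kg/m³.
(x−vt)²/(4Dt) = (203.4)²/(4 × 1.9 × 2900) = 1.877; exp(−1.877) = 0.1530.
C = 0.0004031 × 0.1530 = 6.17e-05 kg/m³.

6.17e-05 kg/m³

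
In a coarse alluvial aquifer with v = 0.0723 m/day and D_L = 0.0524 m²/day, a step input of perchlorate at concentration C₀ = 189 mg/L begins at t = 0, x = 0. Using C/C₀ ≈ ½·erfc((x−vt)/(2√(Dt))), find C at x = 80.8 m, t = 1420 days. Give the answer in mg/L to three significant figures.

182 mg/L

For a continuous step input, C/C₀ ≈ ½·erfc((x−vt)/(2√(Dt))).
vt = 0.0723 × 1420 = 102.666 m and 2√(Dt) = 2√(0.0524 × 1420) = 17.25 m.
Argument (x−vt)/(2√(Dt)) = (80.8 − 102.666)/17.25 = -1.268; ½·erfc(-1.268) = 0.9635.
C = 189 × 0.9635 = 182 mg/L.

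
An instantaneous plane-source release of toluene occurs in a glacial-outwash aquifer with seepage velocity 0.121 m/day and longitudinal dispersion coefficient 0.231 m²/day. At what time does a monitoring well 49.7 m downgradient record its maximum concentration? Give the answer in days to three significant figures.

395 days

For the 1D instantaneous-source solution, setting ∂C/∂t = 0 at fixed x gives v²t² + 2Dt − x² = 0, so t = (√(D² + v²x²) − D)/v².
√(D² + v²x²) = √(0.231² + 0.121² × 49.7²) = 6.018; v² = 0.014641.
t = (6.018 − 0.231)/0.014641 = 395 days (vs. the pure-advection estimate x/v = 411 d).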